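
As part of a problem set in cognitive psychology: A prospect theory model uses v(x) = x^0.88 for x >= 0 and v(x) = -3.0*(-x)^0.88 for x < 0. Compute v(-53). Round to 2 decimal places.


Since x = -53 < 0, use v(x) = -lambda*(-x)^alpha
(-x) = 53
53^0.88 = 32.9126
v(-53) = -3.0 * 32.9126
= -98.74


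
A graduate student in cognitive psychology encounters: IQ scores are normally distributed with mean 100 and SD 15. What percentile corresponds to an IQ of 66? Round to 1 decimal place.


z = (IQ - mean) / SD
z = (66 - 100) / 15 = -2.2667
Percentile = Phi(-2.2667) * 100
Phi(-2.2667) = 0.011704
= 1.2


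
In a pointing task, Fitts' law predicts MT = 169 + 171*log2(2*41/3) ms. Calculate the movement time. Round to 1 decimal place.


MT = 169 + 171 * log2(2*41/3)
2D/W = 27.333333
log2(27.333333) = 4.7726
MT = 169 + 171 * 4.7726
= 985.1 ms


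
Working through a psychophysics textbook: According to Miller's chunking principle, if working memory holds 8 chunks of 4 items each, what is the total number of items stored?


Total items = chunks * items_per_chunk
= 8 * 4
= 32


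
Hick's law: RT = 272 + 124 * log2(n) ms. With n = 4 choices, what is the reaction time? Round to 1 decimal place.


RT = 272 + 124 * log2(4)
log2(4) = 2.0
RT = 272 + 124 * 2.0
= 272 + 248.0
= 520.0 ms


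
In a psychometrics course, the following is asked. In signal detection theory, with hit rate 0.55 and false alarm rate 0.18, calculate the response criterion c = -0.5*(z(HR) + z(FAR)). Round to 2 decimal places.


c = -0.5 * (z(HR) + z(FAR))
z(0.55) = 0.1257
z(0.18) = -0.9154
c = -0.5 * (0.1257 + -0.9154)
= -0.5 * -0.7897
= 0.39


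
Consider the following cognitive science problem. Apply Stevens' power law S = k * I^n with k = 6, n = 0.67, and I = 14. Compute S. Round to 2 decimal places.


S = 6 * 14^0.67
14^0.67 = 5.8601
S = 6 * 5.8601
= 35.16


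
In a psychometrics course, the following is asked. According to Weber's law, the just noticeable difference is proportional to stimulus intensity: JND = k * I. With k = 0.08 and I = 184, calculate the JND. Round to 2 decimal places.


JND = k * I
JND = 0.08 * 184
= 14.72


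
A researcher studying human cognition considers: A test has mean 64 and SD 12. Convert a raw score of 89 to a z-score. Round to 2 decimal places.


z = (X - mu) / sigma
= (89 - 64) / 12
= 25 / 12
= 2.08


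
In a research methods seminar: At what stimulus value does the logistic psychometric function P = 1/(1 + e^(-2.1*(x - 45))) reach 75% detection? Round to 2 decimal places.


At P = 0.75: 0.75 = 1/(1 + e^(-k*(x-x0)))
Solving: e^(-k*(x-x0)) = 1/3
x = x0 + ln(3)/k
ln(3) = 1.0986
x = 45 + 1.0986/2.1
= 45 + 0.5231
= 45.52


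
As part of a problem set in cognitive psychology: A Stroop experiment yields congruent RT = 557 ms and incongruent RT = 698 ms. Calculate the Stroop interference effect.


Stroop effect = RT(incongruent) - RT(congruent)
= 698 - 557
= 141 ms


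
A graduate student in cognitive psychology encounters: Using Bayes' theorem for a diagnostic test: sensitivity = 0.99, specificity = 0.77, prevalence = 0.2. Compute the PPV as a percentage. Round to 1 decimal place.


PPV = (sens * prev) / (sens * prev + (1-spec) * (1-prev))
Numerator = 0.99 * 0.2 = 0.198
P(positive and no disease) = (1 - spec) * (1 - prev) = (1 - 0.77) * (1 - 0.2) = 0.184
Denominator = 0.198 + 0.184 = 0.382
PPV = 0.198 / 0.382 = 0.518325
As percentage = 51.8


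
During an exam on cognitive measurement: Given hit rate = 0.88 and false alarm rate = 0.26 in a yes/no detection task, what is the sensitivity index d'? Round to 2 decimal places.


d' = z(HR) - z(FAR)
z(0.88) = 1.175
z(0.26) = -0.6433
d' = 1.175 - -0.6433
= 1.82


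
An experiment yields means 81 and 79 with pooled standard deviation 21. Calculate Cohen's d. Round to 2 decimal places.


Cohen's d = (M1 - M2) / S_pooled
= (81 - 79) / 21
= 2 / 21
= 0.10


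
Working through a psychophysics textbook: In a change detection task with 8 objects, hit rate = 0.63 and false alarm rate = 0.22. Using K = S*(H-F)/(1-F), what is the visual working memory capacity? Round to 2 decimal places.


K = S * (H - F) / (1 - F)
H - F = 0.41
1 - F = 0.78
K = 8 * 0.41 / 0.78
= 4.21


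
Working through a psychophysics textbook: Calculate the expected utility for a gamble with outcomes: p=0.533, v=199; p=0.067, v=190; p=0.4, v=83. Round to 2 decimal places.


EU = sum(p_i * v_i)
0.533 * 199 = 106.067
0.067 * 190 = 12.73
0.4 * 83 = 33.2
EU = 106.067 + 12.73 + 33.2
= 152.00


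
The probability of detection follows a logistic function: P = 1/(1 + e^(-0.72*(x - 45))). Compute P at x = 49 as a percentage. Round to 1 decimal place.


P(x) = 1/(1 + e^(-0.72*(49 - 45)))
Exponent = -0.72 * 4 = -2.88
e^(-2.88) = 0.056135
P = 1/(1 + 0.056135) = 0.946849
Percentage = 94.7


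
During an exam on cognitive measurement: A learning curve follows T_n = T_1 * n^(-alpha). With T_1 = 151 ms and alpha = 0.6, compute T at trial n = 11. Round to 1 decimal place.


T_n = 151 * 11^(-0.6)
11^(-0.6) = 0.237227
T_n = 151 * 0.237227
= 35.8 ms


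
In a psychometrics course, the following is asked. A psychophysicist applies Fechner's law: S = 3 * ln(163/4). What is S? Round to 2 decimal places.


S = 3 * ln(163/4)
I/I0 = 40.75
ln(40.75) = 3.7075
S = 3 * 3.7075
= 11.12


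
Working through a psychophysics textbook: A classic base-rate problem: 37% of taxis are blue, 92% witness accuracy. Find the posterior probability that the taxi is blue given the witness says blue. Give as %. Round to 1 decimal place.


P(blue | says blue) = P(says blue | blue)*P(blue) / [P(says blue | blue)*P(blue) + P(says blue | not blue)*P(not blue)]
Numerator = 0.92 * 0.37 = 0.3404
False identification = 0.08 * 0.63 = 0.0504
P = 0.3404 / (0.3404 + 0.0504)
= 0.3404 / 0.3908
As percentage = 87.1


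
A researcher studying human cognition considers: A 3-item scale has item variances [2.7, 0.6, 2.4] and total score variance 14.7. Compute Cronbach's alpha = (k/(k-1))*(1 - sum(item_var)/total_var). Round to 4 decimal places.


alpha = (k/(k-1)) * (1 - sum(s_i^2)/s_total^2)
sum(item variances) = 5.7
k/(k-1) = 3/2 = 1.5
1 - 5.7/14.7 = 1 - 0.387755 = 0.612245
alpha = 1.5 * 0.612245
= 0.9184


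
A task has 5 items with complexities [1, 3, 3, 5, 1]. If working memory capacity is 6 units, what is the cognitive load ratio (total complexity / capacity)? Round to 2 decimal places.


Total complexity = 1 + 3 + 3 + 5 + 1 = 13
Load = total / capacity = 13 / 6
= 2.17


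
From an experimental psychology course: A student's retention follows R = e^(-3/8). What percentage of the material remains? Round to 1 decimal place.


R = e^(-t/S)
-t/S = -3/8 = -0.375
R = e^(-0.375) = 0.687289
Percentage = 0.687289 * 100
= 68.7


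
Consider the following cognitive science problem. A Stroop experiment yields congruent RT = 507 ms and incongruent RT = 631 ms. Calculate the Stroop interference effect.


Stroop effect = RT(incongruent) - RT(congruent)
= 631 - 507
= 124 ms


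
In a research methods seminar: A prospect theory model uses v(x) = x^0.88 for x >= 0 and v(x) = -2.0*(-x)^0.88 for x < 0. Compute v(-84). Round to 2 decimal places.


Since x = -84 < 0, use v(x) = -lambda*(-x)^alpha
(-x) = 84
84^0.88 = 49.3589
v(-84) = -2.0 * 49.3589
= -98.72


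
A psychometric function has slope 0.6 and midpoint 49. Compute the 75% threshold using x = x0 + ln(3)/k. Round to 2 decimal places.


At P = 0.75: 0.75 = 1/(1 + e^(-k*(x-x0)))
Solving: e^(-k*(x-x0)) = 1/3
x = x0 + ln(3)/k
ln(3) = 1.0986
x = 49 + 1.0986/0.6
= 49 + 1.831
= 50.83


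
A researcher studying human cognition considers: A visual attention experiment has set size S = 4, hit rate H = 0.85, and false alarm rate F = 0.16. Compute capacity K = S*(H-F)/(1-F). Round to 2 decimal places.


K = S * (H - F) / (1 - F)
H - F = 0.69
1 - F = 0.84
K = 4 * 0.69 / 0.84
= 3.29


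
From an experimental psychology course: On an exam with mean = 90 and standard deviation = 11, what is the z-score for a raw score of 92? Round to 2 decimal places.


z = (X - mu) / sigma
= (92 - 90) / 11
= 2 / 11
= 0.18


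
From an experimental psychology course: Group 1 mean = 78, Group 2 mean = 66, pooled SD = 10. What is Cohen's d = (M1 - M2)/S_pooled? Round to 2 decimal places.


Cohen's d = (M1 - M2) / S_pooled
= (78 - 66) / 10
= 12 / 10
= 1.20


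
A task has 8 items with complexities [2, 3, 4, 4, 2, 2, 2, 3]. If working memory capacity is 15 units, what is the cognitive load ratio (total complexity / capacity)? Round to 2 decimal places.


Total complexity = 2 + 3 + 4 + 4 + 2 + 2 + 2 + 3 = 22
Load = total / capacity = 22 / 15
= 1.47


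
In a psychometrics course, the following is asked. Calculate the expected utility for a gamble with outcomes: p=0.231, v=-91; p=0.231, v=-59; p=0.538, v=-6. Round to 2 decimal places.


EU = sum(p_i * v_i)
0.231 * -91 = -21.021
0.231 * -59 = -13.629
0.538 * -6 = -3.228
EU = -21.021 + -13.629 + -3.228
= -37.88


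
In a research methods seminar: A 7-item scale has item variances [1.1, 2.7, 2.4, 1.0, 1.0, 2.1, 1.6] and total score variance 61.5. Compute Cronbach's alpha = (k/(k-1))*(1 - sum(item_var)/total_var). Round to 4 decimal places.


alpha = (k/(k-1)) * (1 - sum(s_i^2)/s_total^2)
sum(item variances) = 11.9
k/(k-1) = 7/6 = 1.166667
1 - 11.9/61.5 = 1 - 0.193496 = 0.806504
alpha = 1.166667 * 0.806504
= 0.9409


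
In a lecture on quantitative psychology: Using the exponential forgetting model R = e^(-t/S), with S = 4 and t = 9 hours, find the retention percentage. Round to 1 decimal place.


R = e^(-t/S)
-t/S = -9/4 = -2.25
R = e^(-2.25) = 0.105399
Percentage = 0.105399 * 100
= 10.5


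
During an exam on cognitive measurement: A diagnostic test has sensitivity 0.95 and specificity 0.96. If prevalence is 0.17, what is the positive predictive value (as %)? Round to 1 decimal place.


PPV = (sens * prev) / (sens * prev + (1-spec) * (1-prev))
Numerator = 0.95 * 0.17 = 0.1615
P(positive and no disease) = (1 - spec) * (1 - prev) = (1 - 0.96) * (1 - 0.17) = 0.0332
Denominator = 0.1615 + 0.0332 = 0.1947
PPV = 0.1615 / 0.1947 = 0.829481
As percentage = 82.9


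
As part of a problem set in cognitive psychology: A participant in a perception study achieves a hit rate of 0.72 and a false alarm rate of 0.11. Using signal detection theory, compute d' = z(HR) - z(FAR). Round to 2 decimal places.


d' = z(HR) - z(FAR)
z(0.72) = 0.5828
z(0.11) = -1.2265
d' = 0.5828 - -1.2265
= 1.81


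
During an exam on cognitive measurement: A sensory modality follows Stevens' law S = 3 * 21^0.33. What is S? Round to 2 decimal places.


S = 3 * 21^0.33
21^0.33 = 2.7311
S = 3 * 2.7311
= 8.19


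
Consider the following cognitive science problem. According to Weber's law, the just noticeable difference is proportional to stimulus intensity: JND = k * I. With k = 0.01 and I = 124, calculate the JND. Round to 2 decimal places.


JND = k * I
JND = 0.01 * 124
= 1.24


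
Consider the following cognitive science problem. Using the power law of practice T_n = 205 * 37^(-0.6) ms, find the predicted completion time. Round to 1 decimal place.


T_n = 205 * 37^(-0.6)
37^(-0.6) = 0.114572
T_n = 205 * 0.114572
= 23.5 ms


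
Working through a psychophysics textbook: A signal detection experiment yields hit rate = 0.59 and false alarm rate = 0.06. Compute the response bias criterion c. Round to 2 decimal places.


c = -0.5 * (z(HR) + z(FAR))
z(0.59) = 0.2275
z(0.06) = -1.5548
c = -0.5 * (0.2275 + -1.5548)
= -0.5 * -1.3273
= 0.66


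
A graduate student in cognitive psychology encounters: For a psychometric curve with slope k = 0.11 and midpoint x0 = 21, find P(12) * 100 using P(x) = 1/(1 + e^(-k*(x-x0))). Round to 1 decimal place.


P(x) = 1/(1 + e^(-0.11*(12 - 21)))
Exponent = -0.11 * -9 = 0.99
e^(0.99) = 2.691234
P = 1/(1 + 2.691234) = 0.270912
Percentage = 27.1


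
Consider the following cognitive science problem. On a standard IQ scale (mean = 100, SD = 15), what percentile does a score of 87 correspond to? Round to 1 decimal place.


z = (IQ - mean) / SD
z = (87 - 100) / 15 = -0.8667
Percentile = Phi(-0.8667) * 100
Phi(-0.8667) = 0.193053
= 19.3


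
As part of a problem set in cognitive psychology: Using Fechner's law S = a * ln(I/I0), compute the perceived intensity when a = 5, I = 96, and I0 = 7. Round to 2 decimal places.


S = 5 * ln(96/7)
I/I0 = 13.714286
ln(13.714286) = 2.6184
S = 5 * 2.6184
= 13.09


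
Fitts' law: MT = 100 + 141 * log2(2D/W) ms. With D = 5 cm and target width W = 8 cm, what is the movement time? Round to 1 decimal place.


MT = 100 + 141 * log2(2*5/8)
2D/W = 1.25
log2(1.25) = 0.3219
MT = 100 + 141 * 0.3219
= 145.4 ms


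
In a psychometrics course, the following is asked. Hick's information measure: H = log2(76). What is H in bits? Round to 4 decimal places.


H = log2(n)
H = log2(76)
= 6.2479


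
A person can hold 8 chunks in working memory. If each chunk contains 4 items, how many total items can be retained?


Total items = chunks * items_per_chunk
= 8 * 4
= 32


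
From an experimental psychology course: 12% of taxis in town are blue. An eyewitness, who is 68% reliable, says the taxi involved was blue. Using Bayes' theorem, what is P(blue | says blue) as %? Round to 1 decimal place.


P(blue | says blue) = P(says blue | blue)*P(blue) / [P(says blue | blue)*P(blue) + P(says blue | not blue)*P(not blue)]
Numerator = 0.68 * 0.12 = 0.0816
False identification = 0.32 * 0.88 = 0.2816
P = 0.0816 / (0.0816 + 0.2816)
= 0.0816 / 0.3632
As percentage = 22.5


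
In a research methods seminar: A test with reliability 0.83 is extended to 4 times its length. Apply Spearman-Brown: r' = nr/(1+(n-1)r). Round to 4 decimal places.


r_new = n*r / (1 + (n-1)*r)
Numerator = 4 * 0.83 = 3.32
Denominator = 1 + 3 * 0.83 = 3.49
r_new = 3.32 / 3.49
= 0.9513


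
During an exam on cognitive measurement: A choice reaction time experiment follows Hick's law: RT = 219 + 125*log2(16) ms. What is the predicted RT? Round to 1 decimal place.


RT = 219 + 125 * log2(16)
log2(16) = 4.0
RT = 219 + 125 * 4.0
= 219 + 500.0
= 719.0 ms


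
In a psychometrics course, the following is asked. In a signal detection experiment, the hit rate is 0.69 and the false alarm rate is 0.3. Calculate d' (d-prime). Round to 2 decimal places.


d' = z(HR) - z(FAR)
z(0.69) = 0.4959
z(0.3) = -0.5244
d' = 0.4959 - -0.5244
= 1.02


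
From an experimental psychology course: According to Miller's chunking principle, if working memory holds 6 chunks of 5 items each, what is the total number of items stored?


Total items = chunks * items_per_chunk
= 6 * 5
= 30


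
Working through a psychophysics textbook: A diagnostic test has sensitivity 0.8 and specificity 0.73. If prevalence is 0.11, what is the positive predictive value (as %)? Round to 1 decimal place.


PPV = (sens * prev) / (sens * prev + (1-spec) * (1-prev))
Numerator = 0.8 * 0.11 = 0.088
P(positive and no disease) = (1 - spec) * (1 - prev) = (1 - 0.73) * (1 - 0.11) = 0.2403
Denominator = 0.088 + 0.2403 = 0.3283
PPV = 0.088 / 0.3283 = 0.268048
As percentage = 26.8


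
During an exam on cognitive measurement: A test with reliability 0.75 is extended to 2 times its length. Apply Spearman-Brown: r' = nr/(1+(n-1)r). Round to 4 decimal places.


r_new = n*r / (1 + (n-1)*r)
Numerator = 2 * 0.75 = 1.5
Denominator = 1 + 1 * 0.75 = 1.75
r_new = 1.5 / 1.75
= 0.8571


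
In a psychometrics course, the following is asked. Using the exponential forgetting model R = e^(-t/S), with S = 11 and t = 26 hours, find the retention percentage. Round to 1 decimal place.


R = e^(-t/S)
-t/S = -26/11 = -2.363636
R = e^(-2.363636) = 0.094078
Percentage = 0.094078 * 100
= 9.4


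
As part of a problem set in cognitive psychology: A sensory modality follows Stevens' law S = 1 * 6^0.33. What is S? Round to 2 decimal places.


S = 1 * 6^0.33
6^0.33 = 1.8063
S = 1 * 1.8063
= 1.81


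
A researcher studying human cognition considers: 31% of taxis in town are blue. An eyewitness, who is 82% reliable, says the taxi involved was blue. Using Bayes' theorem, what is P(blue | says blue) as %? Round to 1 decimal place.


P(blue | says blue) = P(says blue | blue)*P(blue) / [P(says blue | blue)*P(blue) + P(says blue | not blue)*P(not blue)]
Numerator = 0.82 * 0.31 = 0.2542
False identification = 0.18 * 0.69 = 0.1242
P = 0.2542 / (0.2542 + 0.1242)
= 0.2542 / 0.3784
As percentage = 67.2


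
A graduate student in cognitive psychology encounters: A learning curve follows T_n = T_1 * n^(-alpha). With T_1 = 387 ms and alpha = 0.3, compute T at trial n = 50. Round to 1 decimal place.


T_n = 387 * 50^(-0.3)
50^(-0.3) = 0.309249
T_n = 387 * 0.309249
= 119.7 ms


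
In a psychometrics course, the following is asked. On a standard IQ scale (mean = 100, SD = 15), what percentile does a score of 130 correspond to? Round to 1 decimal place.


z = (IQ - mean) / SD
z = (130 - 100) / 15 = 2.0
Percentile = Phi(2.0) * 100
Phi(2.0) = 0.97725
= 97.7


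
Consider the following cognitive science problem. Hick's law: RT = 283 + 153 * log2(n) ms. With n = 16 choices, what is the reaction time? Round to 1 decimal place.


RT = 283 + 153 * log2(16)
log2(16) = 4.0
RT = 283 + 153 * 4.0
= 283 + 612.0
= 895.0 ms


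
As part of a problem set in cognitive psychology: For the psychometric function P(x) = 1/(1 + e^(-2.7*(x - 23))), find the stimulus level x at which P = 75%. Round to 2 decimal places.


At P = 0.75: 0.75 = 1/(1 + e^(-k*(x-x0)))
Solving: e^(-k*(x-x0)) = 1/3
x = x0 + ln(3)/k
ln(3) = 1.0986
x = 23 + 1.0986/2.7
= 23 + 0.4069
= 23.41


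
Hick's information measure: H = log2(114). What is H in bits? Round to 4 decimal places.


H = log2(n)
H = log2(114)
= 6.8329


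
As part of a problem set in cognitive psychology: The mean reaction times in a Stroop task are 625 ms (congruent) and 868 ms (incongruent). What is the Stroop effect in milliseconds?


Stroop effect = RT(incongruent) - RT(congruent)
= 868 - 625
= 243 ms


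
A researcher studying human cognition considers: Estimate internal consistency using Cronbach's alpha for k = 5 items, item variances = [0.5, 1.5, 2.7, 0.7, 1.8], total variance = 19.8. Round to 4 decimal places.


alpha = (k/(k-1)) * (1 - sum(s_i^2)/s_total^2)
sum(item variances) = 7.2
k/(k-1) = 5/4 = 1.25
1 - 7.2/19.8 = 1 - 0.363636 = 0.636364
alpha = 1.25 * 0.636364
= 0.7955


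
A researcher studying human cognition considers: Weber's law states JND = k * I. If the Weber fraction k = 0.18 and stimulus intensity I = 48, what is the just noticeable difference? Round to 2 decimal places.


JND = k * I
JND = 0.18 * 48
= 8.64


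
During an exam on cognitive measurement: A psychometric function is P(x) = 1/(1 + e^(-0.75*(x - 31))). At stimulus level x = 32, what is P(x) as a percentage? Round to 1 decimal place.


P(x) = 1/(1 + e^(-0.75*(32 - 31)))
Exponent = -0.75 * 1 = -0.75
e^(-0.75) = 0.472367
P = 1/(1 + 0.472367) = 0.679178
Percentage = 67.9


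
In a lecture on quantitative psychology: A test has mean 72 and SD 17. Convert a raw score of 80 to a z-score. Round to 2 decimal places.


z = (X - mu) / sigma
= (80 - 72) / 17
= 8 / 17
= 0.47


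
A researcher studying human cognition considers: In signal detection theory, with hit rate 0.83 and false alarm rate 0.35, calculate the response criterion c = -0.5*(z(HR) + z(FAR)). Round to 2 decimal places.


c = -0.5 * (z(HR) + z(FAR))
z(0.83) = 0.9542
z(0.35) = -0.3853
c = -0.5 * (0.9542 + -0.3853)
= -0.5 * 0.5689
= -0.28


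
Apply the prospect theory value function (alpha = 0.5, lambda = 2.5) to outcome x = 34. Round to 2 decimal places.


Since x = 34 >= 0, use v(x) = x^0.5
34^0.5 = 5.831
v(34) = 5.83


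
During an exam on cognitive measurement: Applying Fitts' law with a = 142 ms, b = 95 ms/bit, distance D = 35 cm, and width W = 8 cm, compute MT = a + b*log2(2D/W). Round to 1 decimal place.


MT = 142 + 95 * log2(2*35/8)
2D/W = 8.75
log2(8.75) = 3.1293
MT = 142 + 95 * 3.1293
= 439.3 ms


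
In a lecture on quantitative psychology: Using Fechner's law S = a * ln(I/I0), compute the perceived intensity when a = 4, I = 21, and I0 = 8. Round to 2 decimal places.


S = 4 * ln(21/8)
I/I0 = 2.625
ln(2.625) = 0.9651
S = 4 * 0.9651
= 3.86


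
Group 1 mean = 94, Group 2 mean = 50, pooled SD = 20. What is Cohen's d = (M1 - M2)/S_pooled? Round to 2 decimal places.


Cohen's d = (M1 - M2) / S_pooled
= (94 - 50) / 20
= 44 / 20
= 2.20


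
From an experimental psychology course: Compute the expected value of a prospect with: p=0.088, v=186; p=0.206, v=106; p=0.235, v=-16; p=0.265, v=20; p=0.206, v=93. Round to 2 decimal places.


EU = sum(p_i * v_i)
0.088 * 186 = 16.368
0.206 * 106 = 21.836
0.235 * -16 = -3.76
0.265 * 20 = 5.3
0.206 * 93 = 19.158
EU = 16.368 + 21.836 + -3.76 + 5.3 + 19.158
= 58.90


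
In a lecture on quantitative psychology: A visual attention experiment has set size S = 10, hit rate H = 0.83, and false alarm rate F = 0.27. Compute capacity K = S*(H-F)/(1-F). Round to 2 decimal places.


K = S * (H - F) / (1 - F)
H - F = 0.56
1 - F = 0.73
K = 10 * 0.56 / 0.73
= 7.67


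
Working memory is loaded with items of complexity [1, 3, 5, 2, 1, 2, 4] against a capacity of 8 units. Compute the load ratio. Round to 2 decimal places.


Total complexity = 1 + 3 + 5 + 2 + 1 + 2 + 4 = 18
Load = total / capacity = 18 / 8
= 2.25


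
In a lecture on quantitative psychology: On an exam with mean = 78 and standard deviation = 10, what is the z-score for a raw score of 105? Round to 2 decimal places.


z = (X - mu) / sigma
= (105 - 78) / 10
= 27 / 10
= 2.70


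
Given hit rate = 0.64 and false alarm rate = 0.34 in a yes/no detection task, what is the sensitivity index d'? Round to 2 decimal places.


d' = z(HR) - z(FAR)
z(0.64) = 0.3585
z(0.34) = -0.4125
d' = 0.3585 - -0.4125
= 0.77


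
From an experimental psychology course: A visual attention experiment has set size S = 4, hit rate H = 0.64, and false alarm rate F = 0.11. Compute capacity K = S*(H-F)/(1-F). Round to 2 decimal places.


K = S * (H - F) / (1 - F)
H - F = 0.53
1 - F = 0.89
K = 4 * 0.53 / 0.89
= 2.38


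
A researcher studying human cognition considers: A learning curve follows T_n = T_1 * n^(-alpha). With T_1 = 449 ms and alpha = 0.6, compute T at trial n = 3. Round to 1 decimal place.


T_n = 449 * 3^(-0.6)
3^(-0.6) = 0.517282
T_n = 449 * 0.517282
= 232.3 ms


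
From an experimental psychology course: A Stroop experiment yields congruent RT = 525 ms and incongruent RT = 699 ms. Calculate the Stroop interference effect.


Stroop effect = RT(incongruent) - RT(congruent)
= 699 - 525
= 174 ms


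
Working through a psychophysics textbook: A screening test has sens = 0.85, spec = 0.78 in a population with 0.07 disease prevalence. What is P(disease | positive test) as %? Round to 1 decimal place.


PPV = (sens * prev) / (sens * prev + (1-spec) * (1-prev))
Numerator = 0.85 * 0.07 = 0.0595
P(positive and no disease) = (1 - spec) * (1 - prev) = (1 - 0.78) * (1 - 0.07) = 0.2046
Denominator = 0.0595 + 0.2046 = 0.2641
PPV = 0.0595 / 0.2641 = 0.225293
As percentage = 22.5


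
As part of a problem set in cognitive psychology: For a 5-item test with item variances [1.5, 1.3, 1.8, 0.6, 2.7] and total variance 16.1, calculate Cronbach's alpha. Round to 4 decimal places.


alpha = (k/(k-1)) * (1 - sum(s_i^2)/s_total^2)
sum(item variances) = 7.9
k/(k-1) = 5/4 = 1.25
1 - 7.9/16.1 = 1 - 0.490683 = 0.509317
alpha = 1.25 * 0.509317
= 0.6366


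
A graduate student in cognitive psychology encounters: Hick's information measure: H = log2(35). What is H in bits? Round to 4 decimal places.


H = log2(n)
H = log2(35)
= 5.1293


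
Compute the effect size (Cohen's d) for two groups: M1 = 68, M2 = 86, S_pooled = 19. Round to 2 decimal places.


Cohen's d = (M1 - M2) / S_pooled
= (68 - 86) / 19
= -18 / 19
= -0.95


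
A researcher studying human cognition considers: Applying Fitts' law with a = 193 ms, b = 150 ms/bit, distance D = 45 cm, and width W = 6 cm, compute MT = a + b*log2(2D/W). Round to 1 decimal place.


MT = 193 + 150 * log2(2*45/6)
2D/W = 15.0
log2(15.0) = 3.9069
MT = 193 + 150 * 3.9069
= 779.0 ms


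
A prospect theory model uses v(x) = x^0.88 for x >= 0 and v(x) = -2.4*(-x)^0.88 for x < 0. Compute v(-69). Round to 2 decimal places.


Since x = -69 < 0, use v(x) = -lambda*(-x)^alpha
(-x) = 69
69^0.88 = 41.5133
v(-69) = -2.4 * 41.5133
= -99.63


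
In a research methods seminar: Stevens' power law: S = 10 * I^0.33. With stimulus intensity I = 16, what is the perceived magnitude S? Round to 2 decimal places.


S = 10 * 16^0.33
16^0.33 = 2.4967
S = 10 * 2.4967
= 24.97


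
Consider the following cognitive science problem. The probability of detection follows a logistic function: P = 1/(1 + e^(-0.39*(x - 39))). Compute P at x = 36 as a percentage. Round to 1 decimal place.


P(x) = 1/(1 + e^(-0.39*(36 - 39)))
Exponent = -0.39 * -3 = 1.17
e^(1.17) = 3.221993
P = 1/(1 + 3.221993) = 0.236855
Percentage = 23.7


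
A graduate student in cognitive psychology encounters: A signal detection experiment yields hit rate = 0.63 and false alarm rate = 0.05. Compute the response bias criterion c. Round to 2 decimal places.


c = -0.5 * (z(HR) + z(FAR))
z(0.63) = 0.3319
z(0.05) = -1.6449
c = -0.5 * (0.3319 + -1.6449)
= -0.5 * -1.313
= 0.66


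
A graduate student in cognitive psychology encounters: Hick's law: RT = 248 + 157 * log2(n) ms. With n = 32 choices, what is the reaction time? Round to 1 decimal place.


RT = 248 + 157 * log2(32)
log2(32) = 5.0
RT = 248 + 157 * 5.0
= 248 + 785.0
= 1033.0 ms


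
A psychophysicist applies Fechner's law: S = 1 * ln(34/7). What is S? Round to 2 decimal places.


S = 1 * ln(34/7)
I/I0 = 4.857143
ln(4.857143) = 1.5805
S = 1 * 1.5805
= 1.58


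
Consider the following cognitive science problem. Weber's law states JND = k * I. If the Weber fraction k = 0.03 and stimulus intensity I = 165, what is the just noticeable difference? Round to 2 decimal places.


JND = k * I
JND = 0.03 * 165
= 4.95


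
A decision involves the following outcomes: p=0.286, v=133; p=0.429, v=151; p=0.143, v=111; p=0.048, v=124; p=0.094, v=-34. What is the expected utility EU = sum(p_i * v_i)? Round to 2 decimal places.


EU = sum(p_i * v_i)
0.286 * 133 = 38.038
0.429 * 151 = 64.779
0.143 * 111 = 15.873
0.048 * 124 = 5.952
0.094 * -34 = -3.196
EU = 38.038 + 64.779 + 15.873 + 5.952 + -3.196
= 121.45


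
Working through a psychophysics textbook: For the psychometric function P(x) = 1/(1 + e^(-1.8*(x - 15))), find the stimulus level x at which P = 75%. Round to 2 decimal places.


At P = 0.75: 0.75 = 1/(1 + e^(-k*(x-x0)))
Solving: e^(-k*(x-x0)) = 1/3
x = x0 + ln(3)/k
ln(3) = 1.0986
x = 15 + 1.0986/1.8
= 15 + 0.6103
= 15.61


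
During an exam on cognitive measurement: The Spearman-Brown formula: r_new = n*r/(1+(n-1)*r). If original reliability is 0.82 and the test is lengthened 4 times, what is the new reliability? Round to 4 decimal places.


r_new = n*r / (1 + (n-1)*r)
Numerator = 4 * 0.82 = 3.28
Denominator = 1 + 3 * 0.82 = 3.46
r_new = 3.28 / 3.46
= 0.9480


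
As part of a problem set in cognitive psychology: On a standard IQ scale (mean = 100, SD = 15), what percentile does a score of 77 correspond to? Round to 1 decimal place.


z = (IQ - mean) / SD
z = (77 - 100) / 15 = -1.5333
Percentile = Phi(-1.5333) * 100
Phi(-1.5333) = 0.062601
= 6.3


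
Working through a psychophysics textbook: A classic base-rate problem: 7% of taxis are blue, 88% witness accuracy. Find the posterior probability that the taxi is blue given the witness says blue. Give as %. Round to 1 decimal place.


P(blue | says blue) = P(says blue | blue)*P(blue) / [P(says blue | blue)*P(blue) + P(says blue | not blue)*P(not blue)]
Numerator = 0.88 * 0.07 = 0.0616
False identification = 0.12 * 0.93 = 0.1116
P = 0.0616 / (0.0616 + 0.1116)
= 0.0616 / 0.1732
As percentage = 35.6


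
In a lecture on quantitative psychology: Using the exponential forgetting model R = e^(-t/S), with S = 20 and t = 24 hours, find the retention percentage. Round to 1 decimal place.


R = e^(-t/S)
-t/S = -24/20 = -1.2
R = e^(-1.2) = 0.301194
Percentage = 0.301194 * 100
= 30.1


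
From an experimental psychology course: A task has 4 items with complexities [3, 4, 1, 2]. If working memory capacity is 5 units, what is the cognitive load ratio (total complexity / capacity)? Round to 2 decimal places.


Total complexity = 3 + 4 + 1 + 2 = 10
Load = total / capacity = 10 / 5
= 2.00


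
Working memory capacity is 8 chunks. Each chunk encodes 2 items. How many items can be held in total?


Total items = chunks * items_per_chunk
= 8 * 2
= 16


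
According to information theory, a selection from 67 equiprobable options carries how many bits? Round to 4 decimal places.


H = log2(n)
H = log2(67)
= 6.0661


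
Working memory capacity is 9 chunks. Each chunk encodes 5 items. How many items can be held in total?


Total items = chunks * items_per_chunk
= 9 * 5
= 45


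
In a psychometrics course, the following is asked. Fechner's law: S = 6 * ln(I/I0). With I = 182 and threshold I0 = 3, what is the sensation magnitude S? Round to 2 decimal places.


S = 6 * ln(182/3)
I/I0 = 60.666667
ln(60.666667) = 4.1054
S = 6 * 4.1054
= 24.63


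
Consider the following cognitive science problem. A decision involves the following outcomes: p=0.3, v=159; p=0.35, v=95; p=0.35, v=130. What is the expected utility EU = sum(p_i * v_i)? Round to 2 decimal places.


EU = sum(p_i * v_i)
0.3 * 159 = 47.7
0.35 * 95 = 33.25
0.35 * 130 = 45.5
EU = 47.7 + 33.25 + 45.5
= 126.45


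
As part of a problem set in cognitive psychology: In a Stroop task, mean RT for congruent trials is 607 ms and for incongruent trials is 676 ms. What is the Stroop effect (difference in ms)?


Stroop effect = RT(incongruent) - RT(congruent)
= 676 - 607
= 69 ms


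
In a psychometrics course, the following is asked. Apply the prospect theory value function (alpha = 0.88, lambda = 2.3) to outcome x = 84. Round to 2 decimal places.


Since x = 84 >= 0, use v(x) = x^0.88
84^0.88 = 49.3589
v(84) = 49.36


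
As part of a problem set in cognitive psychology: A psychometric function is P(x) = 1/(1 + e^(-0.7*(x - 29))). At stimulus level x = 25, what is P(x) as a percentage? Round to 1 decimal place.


P(x) = 1/(1 + e^(-0.7*(25 - 29)))
Exponent = -0.7 * -4 = 2.8
e^(2.8) = 16.444647
P = 1/(1 + 16.444647) = 0.057324
Percentage = 5.7


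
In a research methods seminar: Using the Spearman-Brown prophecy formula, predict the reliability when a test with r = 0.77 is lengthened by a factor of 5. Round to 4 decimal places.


r_new = n*r / (1 + (n-1)*r)
Numerator = 5 * 0.77 = 3.85
Denominator = 1 + 4 * 0.77 = 4.08
r_new = 3.85 / 4.08
= 0.9436


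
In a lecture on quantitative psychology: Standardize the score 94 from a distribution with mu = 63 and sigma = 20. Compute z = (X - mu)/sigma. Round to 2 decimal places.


z = (X - mu) / sigma
= (94 - 63) / 20
= 31 / 20
= 1.55


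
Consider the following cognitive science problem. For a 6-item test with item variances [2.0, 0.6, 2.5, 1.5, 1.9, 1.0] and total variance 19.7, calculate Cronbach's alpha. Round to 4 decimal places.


alpha = (k/(k-1)) * (1 - sum(s_i^2)/s_total^2)
sum(item variances) = 9.5
k/(k-1) = 6/5 = 1.2
1 - 9.5/19.7 = 1 - 0.482234 = 0.517766
alpha = 1.2 * 0.517766
= 0.6213


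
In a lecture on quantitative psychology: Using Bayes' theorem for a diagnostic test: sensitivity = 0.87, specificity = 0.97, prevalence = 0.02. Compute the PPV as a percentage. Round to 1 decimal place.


PPV = (sens * prev) / (sens * prev + (1-spec) * (1-prev))
Numerator = 0.87 * 0.02 = 0.0174
P(positive and no disease) = (1 - spec) * (1 - prev) = (1 - 0.97) * (1 - 0.02) = 0.0294
Denominator = 0.0174 + 0.0294 = 0.0468
PPV = 0.0174 / 0.0468 = 0.371795
As percentage = 37.2


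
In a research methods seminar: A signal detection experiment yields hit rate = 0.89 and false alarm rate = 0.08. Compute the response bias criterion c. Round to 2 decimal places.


c = -0.5 * (z(HR) + z(FAR))
z(0.89) = 1.2265
z(0.08) = -1.4051
c = -0.5 * (1.2265 + -1.4051)
= -0.5 * -0.1786
= 0.09


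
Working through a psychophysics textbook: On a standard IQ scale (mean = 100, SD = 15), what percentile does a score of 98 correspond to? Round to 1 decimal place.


z = (IQ - mean) / SD
z = (98 - 100) / 15 = -0.1333
Percentile = Phi(-0.1333) * 100
Phi(-0.1333) = 0.446978
= 44.7


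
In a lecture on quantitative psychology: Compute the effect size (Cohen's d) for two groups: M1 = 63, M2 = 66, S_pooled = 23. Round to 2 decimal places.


Cohen's d = (M1 - M2) / S_pooled
= (63 - 66) / 23
= -3 / 23
= -0.13


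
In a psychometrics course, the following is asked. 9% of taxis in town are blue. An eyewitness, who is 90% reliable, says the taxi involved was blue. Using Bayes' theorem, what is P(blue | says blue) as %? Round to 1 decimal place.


P(blue | says blue) = P(says blue | blue)*P(blue) / [P(says blue | blue)*P(blue) + P(says blue | not blue)*P(not blue)]
Numerator = 0.9 * 0.09 = 0.081
False identification = 0.1 * 0.91 = 0.091
P = 0.081 / (0.081 + 0.091)
= 0.081 / 0.172
As percentage = 47.1


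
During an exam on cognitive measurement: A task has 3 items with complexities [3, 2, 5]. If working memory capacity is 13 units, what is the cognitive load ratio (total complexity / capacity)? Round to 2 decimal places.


Total complexity = 3 + 2 + 5 = 10
Load = total / capacity = 10 / 13
= 0.77


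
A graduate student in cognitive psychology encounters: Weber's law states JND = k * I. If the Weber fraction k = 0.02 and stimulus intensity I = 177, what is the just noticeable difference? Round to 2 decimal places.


JND = k * I
JND = 0.02 * 177
= 3.54


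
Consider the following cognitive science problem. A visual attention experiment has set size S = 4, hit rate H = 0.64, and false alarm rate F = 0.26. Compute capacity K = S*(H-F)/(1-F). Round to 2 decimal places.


K = S * (H - F) / (1 - F)
H - F = 0.38
1 - F = 0.74
K = 4 * 0.38 / 0.74
= 2.05


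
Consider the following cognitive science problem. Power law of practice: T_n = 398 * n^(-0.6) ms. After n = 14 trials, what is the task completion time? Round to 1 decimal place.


T_n = 398 * 14^(-0.6)
14^(-0.6) = 0.205269
T_n = 398 * 0.205269
= 81.7 ms


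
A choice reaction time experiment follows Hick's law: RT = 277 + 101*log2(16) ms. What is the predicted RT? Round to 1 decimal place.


RT = 277 + 101 * log2(16)
log2(16) = 4.0
RT = 277 + 101 * 4.0
= 277 + 404.0
= 681.0 ms


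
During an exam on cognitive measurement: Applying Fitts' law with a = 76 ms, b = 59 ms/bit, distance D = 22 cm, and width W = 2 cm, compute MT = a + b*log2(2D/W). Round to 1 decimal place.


MT = 76 + 59 * log2(2*22/2)
2D/W = 22.0
log2(22.0) = 4.4594
MT = 76 + 59 * 4.4594
= 339.1 ms


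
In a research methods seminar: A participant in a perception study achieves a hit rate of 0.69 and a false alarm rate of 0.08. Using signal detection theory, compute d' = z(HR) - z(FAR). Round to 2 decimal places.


d' = z(HR) - z(FAR)
z(0.69) = 0.4959
z(0.08) = -1.4051
d' = 0.4959 - -1.4051
= 1.90


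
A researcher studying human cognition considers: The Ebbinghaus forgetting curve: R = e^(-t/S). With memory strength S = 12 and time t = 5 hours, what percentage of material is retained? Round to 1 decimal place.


R = e^(-t/S)
-t/S = -5/12 = -0.416667
R = e^(-0.416667) = 0.65924
Percentage = 0.65924 * 100
= 65.9


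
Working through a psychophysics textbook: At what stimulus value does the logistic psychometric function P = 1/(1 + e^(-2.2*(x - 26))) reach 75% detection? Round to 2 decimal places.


At P = 0.75: 0.75 = 1/(1 + e^(-k*(x-x0)))
Solving: e^(-k*(x-x0)) = 1/3
x = x0 + ln(3)/k
ln(3) = 1.0986
x = 26 + 1.0986/2.2
= 26 + 0.4994
= 26.50


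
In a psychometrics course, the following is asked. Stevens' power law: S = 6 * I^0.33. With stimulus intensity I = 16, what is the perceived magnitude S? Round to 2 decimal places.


S = 6 * 16^0.33
16^0.33 = 2.4967
S = 6 * 2.4967
= 14.98


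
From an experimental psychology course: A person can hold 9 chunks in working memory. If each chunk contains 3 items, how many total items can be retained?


Total items = chunks * items_per_chunk
= 9 * 3
= 27


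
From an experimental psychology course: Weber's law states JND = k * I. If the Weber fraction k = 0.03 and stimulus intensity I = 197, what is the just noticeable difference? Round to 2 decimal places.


JND = k * I
JND = 0.03 * 197
= 5.91


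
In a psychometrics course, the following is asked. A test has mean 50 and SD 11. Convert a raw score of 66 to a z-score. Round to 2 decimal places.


z = (X - mu) / sigma
= (66 - 50) / 11
= 16 / 11
= 1.45


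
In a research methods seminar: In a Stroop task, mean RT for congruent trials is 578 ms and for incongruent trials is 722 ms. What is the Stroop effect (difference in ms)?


Stroop effect = RT(incongruent) - RT(congruent)
= 722 - 578
= 144 ms


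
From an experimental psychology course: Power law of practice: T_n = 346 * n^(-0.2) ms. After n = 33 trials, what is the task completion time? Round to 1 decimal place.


T_n = 346 * 33^(-0.2)
33^(-0.2) = 0.496932
T_n = 346 * 0.496932
= 171.9 ms


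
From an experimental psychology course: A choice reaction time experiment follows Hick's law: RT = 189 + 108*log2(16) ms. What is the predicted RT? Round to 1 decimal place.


RT = 189 + 108 * log2(16)
log2(16) = 4.0
RT = 189 + 108 * 4.0
= 189 + 432.0
= 621.0 ms


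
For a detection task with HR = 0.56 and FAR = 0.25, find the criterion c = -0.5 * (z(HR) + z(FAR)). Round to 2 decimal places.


c = -0.5 * (z(HR) + z(FAR))
z(0.56) = 0.151
z(0.25) = -0.6745
c = -0.5 * (0.151 + -0.6745)
= -0.5 * -0.5235
= 0.26


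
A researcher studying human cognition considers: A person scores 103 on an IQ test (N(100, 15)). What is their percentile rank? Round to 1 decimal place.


z = (IQ - mean) / SD
z = (103 - 100) / 15 = 0.2
Percentile = Phi(0.2) * 100
Phi(0.2) = 0.57926
= 57.9


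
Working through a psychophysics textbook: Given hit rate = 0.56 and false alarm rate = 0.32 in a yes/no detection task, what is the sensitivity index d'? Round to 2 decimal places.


d' = z(HR) - z(FAR)
z(0.56) = 0.151
z(0.32) = -0.4677
d' = 0.151 - -0.4677
= 0.62


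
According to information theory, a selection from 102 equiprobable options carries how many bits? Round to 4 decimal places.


H = log2(n)
H = log2(102)
= 6.6724


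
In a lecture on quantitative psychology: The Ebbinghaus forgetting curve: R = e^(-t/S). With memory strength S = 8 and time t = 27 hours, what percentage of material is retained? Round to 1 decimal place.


R = e^(-t/S)
-t/S = -27/8 = -3.375
R = e^(-3.375) = 0.034218
Percentage = 0.034218 * 100
= 3.4


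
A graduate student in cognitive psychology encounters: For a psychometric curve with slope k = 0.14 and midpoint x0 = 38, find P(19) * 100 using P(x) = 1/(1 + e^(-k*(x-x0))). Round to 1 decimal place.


P(x) = 1/(1 + e^(-0.14*(19 - 38)))
Exponent = -0.14 * -19 = 2.66
e^(2.66) = 14.296289
P = 1/(1 + 14.296289) = 0.065375
Percentage = 6.5


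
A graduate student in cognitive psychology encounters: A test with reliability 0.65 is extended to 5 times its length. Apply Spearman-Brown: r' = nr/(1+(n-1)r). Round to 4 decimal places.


r_new = n*r / (1 + (n-1)*r)
Numerator = 5 * 0.65 = 3.25
Denominator = 1 + 4 * 0.65 = 3.6
r_new = 3.25 / 3.6
= 0.9028


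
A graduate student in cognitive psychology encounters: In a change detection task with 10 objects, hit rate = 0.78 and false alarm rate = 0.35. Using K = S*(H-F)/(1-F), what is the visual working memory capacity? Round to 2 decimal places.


K = S * (H - F) / (1 - F)
H - F = 0.43
1 - F = 0.65
K = 10 * 0.43 / 0.65
= 6.62
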